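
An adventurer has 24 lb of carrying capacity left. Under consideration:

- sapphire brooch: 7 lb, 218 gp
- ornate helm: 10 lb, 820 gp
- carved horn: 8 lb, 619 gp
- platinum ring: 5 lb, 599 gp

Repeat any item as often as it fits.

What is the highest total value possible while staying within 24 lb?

By value per lb: platinum ring 119.80, ornate helm 82.00, carved horn 77.38, sapphire brooch 31.14 lead.
A density-first pass picks 4×platinum ring — 2396 at 20 lb.
Replace platinum ring with carved horn: the trade gains 20 net, giving 2416 at 23 lb.
That's the maximum — no swap from here does better than 2416.

2416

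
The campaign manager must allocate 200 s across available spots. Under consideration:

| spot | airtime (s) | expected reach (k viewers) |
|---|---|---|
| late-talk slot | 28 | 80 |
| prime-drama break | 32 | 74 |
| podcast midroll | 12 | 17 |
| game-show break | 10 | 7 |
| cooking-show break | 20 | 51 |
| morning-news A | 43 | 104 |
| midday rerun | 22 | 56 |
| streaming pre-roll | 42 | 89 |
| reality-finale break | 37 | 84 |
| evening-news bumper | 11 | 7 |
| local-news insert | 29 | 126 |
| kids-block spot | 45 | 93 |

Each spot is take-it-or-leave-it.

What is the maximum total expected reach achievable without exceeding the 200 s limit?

534

Taking the top-ratio spots first gives late-talk slot + prime-drama break + podcast midroll + game-show break + cooking-show break + morning-news A + midday rerun + local-news insert for 515 (196 s).
A better packing is late-talk slot + cooking-show break + morning-news A + streaming pre-roll + reality-finale break + local-news insert: 199 s, total 534.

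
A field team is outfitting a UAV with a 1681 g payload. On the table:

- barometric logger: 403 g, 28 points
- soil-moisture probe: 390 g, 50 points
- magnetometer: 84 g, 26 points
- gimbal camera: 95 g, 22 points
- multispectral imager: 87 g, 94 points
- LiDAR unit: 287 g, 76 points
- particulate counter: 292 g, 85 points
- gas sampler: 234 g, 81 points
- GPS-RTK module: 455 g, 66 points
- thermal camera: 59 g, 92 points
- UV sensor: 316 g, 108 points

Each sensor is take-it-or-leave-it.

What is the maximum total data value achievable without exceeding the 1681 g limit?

A density-first pass picks magnetometer + gimbal camera + multispectral imager + LiDAR unit + particulate counter + gas sampler + thermal camera + UV sensor — 584 at 1454 g.
Replace magnetometer and gimbal camera with soil-moisture probe: the trade gains 2 net, giving 586 at 1665 g.
The closest alternative, magnetometer + gimbal camera + multispectral imager + LiDAR unit + particulate counter + gas sampler + thermal camera + UV sensor, reaches only 584.

586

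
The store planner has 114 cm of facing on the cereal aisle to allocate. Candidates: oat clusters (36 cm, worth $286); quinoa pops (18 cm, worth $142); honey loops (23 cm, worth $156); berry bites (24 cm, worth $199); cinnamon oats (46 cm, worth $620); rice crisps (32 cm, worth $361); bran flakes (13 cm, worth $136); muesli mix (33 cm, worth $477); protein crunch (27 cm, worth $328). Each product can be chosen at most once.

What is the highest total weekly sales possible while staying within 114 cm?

Greedy by ratio would take cinnamon oats + muesli mix + protein crunch: 106 cm used, total 1425.
Dropping protein crunch frees 27 cm; slotting in rice crisps (32 cm) lifts the total to 1458 at 111 cm.
Nothing else within 114 cm beats 1458.

1458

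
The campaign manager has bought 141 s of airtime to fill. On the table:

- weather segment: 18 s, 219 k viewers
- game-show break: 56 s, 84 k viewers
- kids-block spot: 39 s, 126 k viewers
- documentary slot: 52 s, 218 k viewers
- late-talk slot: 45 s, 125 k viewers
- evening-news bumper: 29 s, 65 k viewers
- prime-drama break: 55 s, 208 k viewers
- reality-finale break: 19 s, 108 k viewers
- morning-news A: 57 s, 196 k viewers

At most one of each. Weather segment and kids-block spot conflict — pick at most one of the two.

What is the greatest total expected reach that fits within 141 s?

670

Weather segment + documentary slot + late-talk slot + reality-finale break uses 134 of the 141 s and totals 670.
No other feasible combination exceeds 670.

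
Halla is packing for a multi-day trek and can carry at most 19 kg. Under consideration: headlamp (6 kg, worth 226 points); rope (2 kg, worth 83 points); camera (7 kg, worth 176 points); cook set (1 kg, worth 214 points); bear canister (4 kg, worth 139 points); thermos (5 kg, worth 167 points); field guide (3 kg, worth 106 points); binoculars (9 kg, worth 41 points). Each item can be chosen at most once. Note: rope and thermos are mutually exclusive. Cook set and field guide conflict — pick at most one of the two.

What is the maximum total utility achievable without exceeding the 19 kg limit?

783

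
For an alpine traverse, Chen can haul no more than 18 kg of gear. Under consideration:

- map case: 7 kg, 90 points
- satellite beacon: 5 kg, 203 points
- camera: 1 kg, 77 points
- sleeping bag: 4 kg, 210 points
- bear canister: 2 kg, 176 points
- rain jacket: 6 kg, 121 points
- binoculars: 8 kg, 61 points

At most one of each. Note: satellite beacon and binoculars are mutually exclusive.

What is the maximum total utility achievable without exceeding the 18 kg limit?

Density check — bear canister 88.00, camera 77.00, sleeping bag 52.50, satellite beacon 40.60 are the best per kg.
Satellite beacon + camera + sleeping bag + bear canister + rain jacket uses 18 of the 18 kg and totals 787.
Runner-up satellite beacon + sleeping bag + bear canister + rain jacket tops out at 710.

787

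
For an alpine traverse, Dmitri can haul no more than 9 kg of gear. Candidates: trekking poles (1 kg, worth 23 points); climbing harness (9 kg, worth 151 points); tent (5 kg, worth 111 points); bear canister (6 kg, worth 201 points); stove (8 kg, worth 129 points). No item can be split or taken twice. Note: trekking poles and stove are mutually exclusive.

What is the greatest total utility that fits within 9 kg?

224

Taking trekking poles + bear canister: 7 kg used, 224 in utility.
No other feasible combination exceeds 224.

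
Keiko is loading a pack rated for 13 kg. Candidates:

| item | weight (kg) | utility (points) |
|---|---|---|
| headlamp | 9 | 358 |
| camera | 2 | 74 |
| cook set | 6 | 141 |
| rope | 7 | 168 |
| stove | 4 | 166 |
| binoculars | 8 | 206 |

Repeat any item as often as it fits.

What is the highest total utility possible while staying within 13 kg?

Taking the top-ratio items first gives 3×stove for 498 (12 kg).
Replace 2×stove with headlamp: the trade gains 26 net, giving 524 at 13 kg.

524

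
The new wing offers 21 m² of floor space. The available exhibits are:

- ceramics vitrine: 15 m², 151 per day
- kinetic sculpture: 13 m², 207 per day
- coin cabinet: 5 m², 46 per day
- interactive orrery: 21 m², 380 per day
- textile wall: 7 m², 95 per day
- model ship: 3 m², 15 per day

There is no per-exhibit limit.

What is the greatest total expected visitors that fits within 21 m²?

380

The ratio ordering already packs tightly: interactive orrery, 21 m², 380.
That's the maximum — no swap from here does better than 380.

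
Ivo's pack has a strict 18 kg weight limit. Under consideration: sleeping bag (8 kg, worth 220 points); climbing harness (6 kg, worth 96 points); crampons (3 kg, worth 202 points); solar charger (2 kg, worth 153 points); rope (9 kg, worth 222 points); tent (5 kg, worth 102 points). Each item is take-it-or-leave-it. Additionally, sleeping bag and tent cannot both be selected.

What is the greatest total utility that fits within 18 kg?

577

Crampons + solar charger + rope uses 14 of the 18 kg and totals 577.
An exhaustive check of the 64 subsets confirms 577.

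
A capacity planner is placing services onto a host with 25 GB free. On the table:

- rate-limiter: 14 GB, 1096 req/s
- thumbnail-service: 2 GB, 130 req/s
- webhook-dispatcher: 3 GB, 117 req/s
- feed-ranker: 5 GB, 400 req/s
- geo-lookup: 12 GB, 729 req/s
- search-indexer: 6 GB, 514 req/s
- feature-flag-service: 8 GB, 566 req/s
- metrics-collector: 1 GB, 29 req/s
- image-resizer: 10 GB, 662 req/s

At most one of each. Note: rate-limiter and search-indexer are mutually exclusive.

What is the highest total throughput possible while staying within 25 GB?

1821

By throughput per GB: search-indexer 85.67, feed-ranker 80.00, rate-limiter 78.29 lead.
Best packing: rate-limiter + thumbnail-service + feature-flag-service + metrics-collector — 25 GB, 1821 total.
An exhaustive check of the 512 subsets confirms 1821.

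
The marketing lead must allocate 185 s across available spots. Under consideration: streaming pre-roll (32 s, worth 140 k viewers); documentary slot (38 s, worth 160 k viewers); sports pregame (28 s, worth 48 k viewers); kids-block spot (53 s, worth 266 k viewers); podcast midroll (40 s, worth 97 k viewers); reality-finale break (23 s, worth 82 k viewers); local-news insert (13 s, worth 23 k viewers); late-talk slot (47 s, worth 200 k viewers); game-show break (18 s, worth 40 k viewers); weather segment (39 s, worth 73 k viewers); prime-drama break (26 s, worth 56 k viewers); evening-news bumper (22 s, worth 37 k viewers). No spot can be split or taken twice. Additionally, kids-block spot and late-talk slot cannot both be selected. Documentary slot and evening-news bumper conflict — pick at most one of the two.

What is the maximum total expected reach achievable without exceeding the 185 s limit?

727

Density check — kids-block spot 5.02, streaming pre-roll 4.38, late-talk slot 4.26, documentary slot 4.21 are the best per s.
Best packing: streaming pre-roll + documentary slot + kids-block spot + reality-finale break + local-news insert + prime-drama break — 185 s, 727 total.
An exhaustive check of the 4096 subsets confirms 727.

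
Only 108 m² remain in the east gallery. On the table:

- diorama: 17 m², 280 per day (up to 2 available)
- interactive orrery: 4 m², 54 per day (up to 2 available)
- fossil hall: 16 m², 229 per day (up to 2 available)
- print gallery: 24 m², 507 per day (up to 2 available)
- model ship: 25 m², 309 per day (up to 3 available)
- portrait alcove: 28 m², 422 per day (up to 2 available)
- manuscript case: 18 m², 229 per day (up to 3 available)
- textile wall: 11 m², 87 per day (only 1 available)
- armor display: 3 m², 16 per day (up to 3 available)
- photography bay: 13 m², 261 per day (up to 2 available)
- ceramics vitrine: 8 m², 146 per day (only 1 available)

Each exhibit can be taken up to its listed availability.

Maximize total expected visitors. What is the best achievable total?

Greedy by ratio would take diorama + 2×interactive orrery + 2×print gallery + 2×photography bay + ceramics vitrine: 107 m² used, total 2070.
The 16 m² tied up in 2×interactive orrery and ceramics vitrine is better spent on diorama — total rises to 2096 (108 m²).
Every other selection either busts 108 m² or exceeds an availability limit or fails to beat 2096.

2096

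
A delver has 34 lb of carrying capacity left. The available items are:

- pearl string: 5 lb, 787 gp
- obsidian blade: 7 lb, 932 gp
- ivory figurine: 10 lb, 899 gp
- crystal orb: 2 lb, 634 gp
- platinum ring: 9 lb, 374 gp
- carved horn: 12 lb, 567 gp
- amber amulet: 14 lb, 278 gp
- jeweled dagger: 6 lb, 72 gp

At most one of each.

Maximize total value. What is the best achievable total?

3626

By value per lb: crystal orb 317.00, pearl string 157.40, obsidian blade 133.14, ivory figurine 89.90 lead.
Taking pearl string + obsidian blade + ivory figurine + crystal orb + platinum ring: 33 lb used, 3626 in value.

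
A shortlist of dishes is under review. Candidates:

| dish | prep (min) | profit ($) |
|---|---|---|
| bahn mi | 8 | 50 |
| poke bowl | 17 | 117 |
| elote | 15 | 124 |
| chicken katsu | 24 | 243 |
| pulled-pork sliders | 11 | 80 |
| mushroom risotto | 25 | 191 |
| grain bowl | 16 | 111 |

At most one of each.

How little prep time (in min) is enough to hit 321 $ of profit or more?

35

Look for the lowest-prep combination reaching 321.
Taking chicken katsu + pulled-pork sliders gives 323 (≥ 321) for 35 min.
No combination under 35 min hits 321.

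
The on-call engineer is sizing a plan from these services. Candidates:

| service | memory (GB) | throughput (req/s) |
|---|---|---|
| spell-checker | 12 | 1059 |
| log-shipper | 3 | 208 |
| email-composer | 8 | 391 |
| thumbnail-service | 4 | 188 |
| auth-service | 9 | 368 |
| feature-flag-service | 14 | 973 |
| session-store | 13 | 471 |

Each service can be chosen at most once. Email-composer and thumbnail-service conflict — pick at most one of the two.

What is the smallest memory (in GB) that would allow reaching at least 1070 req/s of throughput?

Minimise GB subject to total throughput ≥ 1070.
Taking spell-checker + log-shipper gives 1267 (≥ 1070) for 15 GB.
Below 15 GB the best achievable stays under 1070.

15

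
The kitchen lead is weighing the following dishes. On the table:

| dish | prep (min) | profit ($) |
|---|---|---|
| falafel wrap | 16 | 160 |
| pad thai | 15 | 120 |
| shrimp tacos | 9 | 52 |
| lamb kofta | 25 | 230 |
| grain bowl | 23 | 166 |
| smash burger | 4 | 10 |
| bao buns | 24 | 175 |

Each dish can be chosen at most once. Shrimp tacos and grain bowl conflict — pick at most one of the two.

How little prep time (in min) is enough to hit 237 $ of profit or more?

29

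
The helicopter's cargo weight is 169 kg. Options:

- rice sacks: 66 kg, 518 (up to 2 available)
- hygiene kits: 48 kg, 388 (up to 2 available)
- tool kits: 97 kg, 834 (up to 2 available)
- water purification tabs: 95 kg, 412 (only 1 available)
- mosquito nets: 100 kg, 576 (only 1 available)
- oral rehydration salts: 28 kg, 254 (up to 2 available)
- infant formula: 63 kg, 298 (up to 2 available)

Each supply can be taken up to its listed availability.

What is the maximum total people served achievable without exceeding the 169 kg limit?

Filling by ratio: tool kits + 2×oral rehydration salts for 1342, with 16 kg left unused.
Dropping 2×oral rehydration salts frees 56 kg; slotting in rice sacks (66 kg) lifts the total to 1352 at 163 kg.

1352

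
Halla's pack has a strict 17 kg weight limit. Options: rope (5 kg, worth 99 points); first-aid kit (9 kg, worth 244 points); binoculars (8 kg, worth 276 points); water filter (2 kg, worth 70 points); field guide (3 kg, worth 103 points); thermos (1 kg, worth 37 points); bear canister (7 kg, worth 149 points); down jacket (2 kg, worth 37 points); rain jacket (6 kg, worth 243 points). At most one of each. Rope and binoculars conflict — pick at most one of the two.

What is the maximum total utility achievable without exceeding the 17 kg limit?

The ratio ordering already packs tightly: binoculars + water filter + thermos + rain jacket, 17 kg, 626.
That's the maximum — no feasible swap from here does better than 626.

626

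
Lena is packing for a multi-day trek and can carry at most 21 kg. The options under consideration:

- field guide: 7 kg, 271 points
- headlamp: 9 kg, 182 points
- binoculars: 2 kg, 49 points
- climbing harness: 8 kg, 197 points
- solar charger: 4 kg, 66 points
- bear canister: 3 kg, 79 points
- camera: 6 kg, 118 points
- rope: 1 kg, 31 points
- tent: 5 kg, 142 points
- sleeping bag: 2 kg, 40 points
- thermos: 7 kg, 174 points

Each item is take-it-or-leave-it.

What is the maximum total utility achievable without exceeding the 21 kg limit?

Filling by ratio: field guide + binoculars + bear canister + rope + tent + sleeping bag for 612, with 1 kg left unused.
The 7 kg tied up in binoculars and bear canister and sleeping bag is better spent on climbing harness — total rises to 641 (21 kg).
Every other selection either busts 21 kg or fails to beat 641.

641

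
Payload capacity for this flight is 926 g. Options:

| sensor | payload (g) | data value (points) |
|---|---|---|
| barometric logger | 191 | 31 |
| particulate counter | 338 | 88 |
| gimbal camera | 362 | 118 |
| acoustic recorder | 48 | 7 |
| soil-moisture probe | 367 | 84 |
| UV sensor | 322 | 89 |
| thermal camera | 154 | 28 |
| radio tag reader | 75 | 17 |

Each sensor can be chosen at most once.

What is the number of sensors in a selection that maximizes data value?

4

Best achievable data value is 252.
For example gimbal camera + UV sensor + thermal camera + radio tag reader achieves it, using 913 g.
All optima have 4 sensors.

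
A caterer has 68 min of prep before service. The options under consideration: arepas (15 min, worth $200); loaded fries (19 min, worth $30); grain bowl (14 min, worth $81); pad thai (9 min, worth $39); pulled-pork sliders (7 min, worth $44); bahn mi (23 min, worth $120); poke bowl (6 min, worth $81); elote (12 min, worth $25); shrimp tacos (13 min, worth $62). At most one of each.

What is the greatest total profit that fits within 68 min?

526

Taking arepas + grain bowl + pulled-pork sliders + bahn mi + poke bowl: 65 min used, 526 in profit.
The closest alternative, arepas + grain bowl + pad thai + bahn mi + poke bowl, reaches only 521.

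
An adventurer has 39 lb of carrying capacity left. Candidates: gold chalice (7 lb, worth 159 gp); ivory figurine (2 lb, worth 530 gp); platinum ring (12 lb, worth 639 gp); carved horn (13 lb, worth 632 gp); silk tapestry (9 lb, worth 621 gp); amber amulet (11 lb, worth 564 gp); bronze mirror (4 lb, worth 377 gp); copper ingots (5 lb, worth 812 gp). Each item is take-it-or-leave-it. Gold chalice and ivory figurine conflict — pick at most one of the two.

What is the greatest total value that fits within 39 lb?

3166

Taking ivory figurine + platinum ring + silk tapestry + amber amulet + copper ingots: 39 lb used, 3166 in value.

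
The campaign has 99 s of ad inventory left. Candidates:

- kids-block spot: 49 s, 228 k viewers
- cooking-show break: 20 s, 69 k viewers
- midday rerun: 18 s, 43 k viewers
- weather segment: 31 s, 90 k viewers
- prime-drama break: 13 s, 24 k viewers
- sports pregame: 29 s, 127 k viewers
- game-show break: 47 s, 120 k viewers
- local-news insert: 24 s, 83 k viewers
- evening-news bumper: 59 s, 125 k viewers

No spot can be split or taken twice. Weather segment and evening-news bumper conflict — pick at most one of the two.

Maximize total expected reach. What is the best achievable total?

Best packing: kids-block spot + cooking-show break + sports pregame — 98 s, 424 total.
Next best is kids-block spot + midday rerun + sports pregame at 398 (96 s) — short by 26.

424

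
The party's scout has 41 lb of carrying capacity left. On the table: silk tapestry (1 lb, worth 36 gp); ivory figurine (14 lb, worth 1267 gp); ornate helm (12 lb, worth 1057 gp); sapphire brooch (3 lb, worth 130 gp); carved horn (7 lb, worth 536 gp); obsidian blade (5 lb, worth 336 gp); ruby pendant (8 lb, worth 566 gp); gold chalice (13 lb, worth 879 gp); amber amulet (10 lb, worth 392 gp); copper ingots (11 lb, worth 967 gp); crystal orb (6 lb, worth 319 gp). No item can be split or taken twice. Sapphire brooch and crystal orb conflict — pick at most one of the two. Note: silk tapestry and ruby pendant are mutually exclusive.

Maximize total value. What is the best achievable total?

3457

Ranking by ratio (value/lb): ivory figurine 90.50, ornate helm 88.08, copper ingots 87.91.
Silk tapestry + ivory figurine + ornate helm + sapphire brooch + copper ingots uses 41 of the 41 lb and totals 3457.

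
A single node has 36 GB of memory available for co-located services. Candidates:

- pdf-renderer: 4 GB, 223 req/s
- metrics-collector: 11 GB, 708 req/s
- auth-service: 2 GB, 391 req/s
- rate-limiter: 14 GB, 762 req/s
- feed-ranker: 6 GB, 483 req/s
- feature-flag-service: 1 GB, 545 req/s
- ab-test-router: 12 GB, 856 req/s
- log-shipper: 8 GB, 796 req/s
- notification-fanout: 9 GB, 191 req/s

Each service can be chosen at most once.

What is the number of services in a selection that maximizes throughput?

Best achievable throughput is 3296.
One optimal bundle: metrics-collector + auth-service + feature-flag-service + ab-test-router + log-shipper (34 GB).
Every optimal selection uses 5 services.

5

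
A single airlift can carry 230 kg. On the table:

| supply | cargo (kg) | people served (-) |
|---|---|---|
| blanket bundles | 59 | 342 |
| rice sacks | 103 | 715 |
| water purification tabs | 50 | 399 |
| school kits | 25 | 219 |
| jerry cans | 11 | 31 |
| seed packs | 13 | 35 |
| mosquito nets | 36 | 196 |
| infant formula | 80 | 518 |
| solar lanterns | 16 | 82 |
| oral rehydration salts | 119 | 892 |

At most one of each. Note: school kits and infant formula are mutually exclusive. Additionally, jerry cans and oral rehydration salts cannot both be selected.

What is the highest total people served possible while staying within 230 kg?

Density check — school kits 8.76, water purification tabs 7.98, oral rehydration salts 7.50, rice sacks 6.94 are the best per kg.
Taking water purification tabs + school kits + mosquito nets + oral rehydration salts: 230 kg used, 1706 in people served.
No other feasible combination exceeds 1706.

1706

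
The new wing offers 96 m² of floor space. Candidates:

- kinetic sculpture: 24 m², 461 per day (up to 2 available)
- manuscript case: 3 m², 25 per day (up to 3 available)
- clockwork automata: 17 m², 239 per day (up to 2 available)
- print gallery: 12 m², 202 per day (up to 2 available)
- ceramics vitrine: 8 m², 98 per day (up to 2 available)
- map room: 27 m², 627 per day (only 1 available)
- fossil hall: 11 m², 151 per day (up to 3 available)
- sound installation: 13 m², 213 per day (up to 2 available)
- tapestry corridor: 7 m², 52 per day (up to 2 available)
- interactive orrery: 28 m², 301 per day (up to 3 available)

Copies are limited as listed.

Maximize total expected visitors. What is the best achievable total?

1860

By expected visitors per m²: map room 23.22, kinetic sculpture 19.21, print gallery 16.83 lead.
Filling by ratio: 2×kinetic sculpture + print gallery + ceramics vitrine + map room for 1849, with 1 m² left unused.
Replace print gallery with sound installation: the trade gains 11 net, giving 1860 at 96 m².
That's the maximum — no swap from here does better than 1860.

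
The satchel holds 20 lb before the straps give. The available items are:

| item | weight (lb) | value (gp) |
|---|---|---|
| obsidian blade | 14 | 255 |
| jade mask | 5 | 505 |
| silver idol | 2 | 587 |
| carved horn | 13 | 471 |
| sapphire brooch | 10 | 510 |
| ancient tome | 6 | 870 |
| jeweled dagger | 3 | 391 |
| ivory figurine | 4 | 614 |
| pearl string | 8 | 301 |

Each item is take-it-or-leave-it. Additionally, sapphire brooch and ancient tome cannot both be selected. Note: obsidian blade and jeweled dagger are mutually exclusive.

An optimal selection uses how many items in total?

Best achievable value is 2967.
One optimal bundle: jade mask + silver idol + ancient tome + jeweled dagger + ivory figurine (20 lb).
Any selection reaching 2967 contains exactly 5 items.

5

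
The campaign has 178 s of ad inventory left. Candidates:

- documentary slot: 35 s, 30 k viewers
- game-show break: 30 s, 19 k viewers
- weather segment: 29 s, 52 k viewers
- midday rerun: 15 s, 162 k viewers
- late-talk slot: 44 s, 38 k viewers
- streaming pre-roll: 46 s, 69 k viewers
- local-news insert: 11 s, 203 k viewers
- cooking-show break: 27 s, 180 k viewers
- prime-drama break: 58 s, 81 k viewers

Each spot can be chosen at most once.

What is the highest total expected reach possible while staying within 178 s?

708

Filling by ratio: weather segment + midday rerun + late-talk slot + streaming pre-roll + local-news insert + cooking-show break for 704, with 6 s left unused.
The 90 s tied up in late-talk slot and streaming pre-roll is better spent on documentary slot + prime-drama break — total rises to 708 (175 s).
The closest alternative, weather segment + midday rerun + late-talk slot + streaming pre-roll + local-news insert + cooking-show break, reaches only 704.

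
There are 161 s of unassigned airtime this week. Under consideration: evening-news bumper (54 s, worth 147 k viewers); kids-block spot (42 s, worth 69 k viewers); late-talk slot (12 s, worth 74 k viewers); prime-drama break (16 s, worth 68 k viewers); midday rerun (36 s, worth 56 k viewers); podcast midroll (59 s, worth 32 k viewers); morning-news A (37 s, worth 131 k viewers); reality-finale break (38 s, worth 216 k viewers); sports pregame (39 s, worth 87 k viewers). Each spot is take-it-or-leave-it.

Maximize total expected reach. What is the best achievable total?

636

Best packing: evening-news bumper + late-talk slot + prime-drama break + morning-news A + reality-finale break — 157 s, 636 total.
An exhaustive check of the 512 subsets confirms 636.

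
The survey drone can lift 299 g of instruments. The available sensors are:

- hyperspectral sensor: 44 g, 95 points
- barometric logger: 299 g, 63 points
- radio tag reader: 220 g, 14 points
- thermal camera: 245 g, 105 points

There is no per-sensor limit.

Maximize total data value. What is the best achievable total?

570

By data value per g: hyperspectral sensor 2.16, thermal camera 0.43, barometric logger 0.21 lead.
Best packing: 6×hyperspectral sensor — 264 g, 570 total.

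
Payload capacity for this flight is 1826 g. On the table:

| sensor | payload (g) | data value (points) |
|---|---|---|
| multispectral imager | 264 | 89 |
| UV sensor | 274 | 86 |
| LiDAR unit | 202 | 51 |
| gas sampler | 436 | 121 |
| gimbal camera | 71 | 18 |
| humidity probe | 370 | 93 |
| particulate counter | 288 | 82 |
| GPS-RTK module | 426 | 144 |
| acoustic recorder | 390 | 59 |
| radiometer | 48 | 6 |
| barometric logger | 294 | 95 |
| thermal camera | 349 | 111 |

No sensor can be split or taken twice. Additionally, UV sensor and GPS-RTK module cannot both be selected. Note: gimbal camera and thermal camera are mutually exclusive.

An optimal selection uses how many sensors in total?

6

The maximum data value within 1826 g is 572.
One optimal bundle: multispectral imager + LiDAR unit + particulate counter + GPS-RTK module + barometric logger + thermal camera (1823 g).
All optima have 6 sensors.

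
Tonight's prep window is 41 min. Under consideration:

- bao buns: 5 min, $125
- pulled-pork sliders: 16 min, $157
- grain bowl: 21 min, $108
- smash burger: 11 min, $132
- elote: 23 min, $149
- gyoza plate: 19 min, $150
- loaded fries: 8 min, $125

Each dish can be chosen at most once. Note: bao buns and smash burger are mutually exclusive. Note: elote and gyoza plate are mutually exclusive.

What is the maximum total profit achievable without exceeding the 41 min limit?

432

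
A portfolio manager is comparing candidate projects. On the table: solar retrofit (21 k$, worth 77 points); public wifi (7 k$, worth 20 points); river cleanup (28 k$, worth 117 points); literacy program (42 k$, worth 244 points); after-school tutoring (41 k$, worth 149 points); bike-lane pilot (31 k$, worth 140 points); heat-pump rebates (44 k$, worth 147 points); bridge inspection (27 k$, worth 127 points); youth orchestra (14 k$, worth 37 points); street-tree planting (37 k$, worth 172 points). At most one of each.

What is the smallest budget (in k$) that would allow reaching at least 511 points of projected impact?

Need the lightest bundle worth ≥ 511.
literacy program + bike-lane pilot + bridge inspection reaches 511 using 100 k$.
Any bundle with less than 100 k$ falls short of 511.

100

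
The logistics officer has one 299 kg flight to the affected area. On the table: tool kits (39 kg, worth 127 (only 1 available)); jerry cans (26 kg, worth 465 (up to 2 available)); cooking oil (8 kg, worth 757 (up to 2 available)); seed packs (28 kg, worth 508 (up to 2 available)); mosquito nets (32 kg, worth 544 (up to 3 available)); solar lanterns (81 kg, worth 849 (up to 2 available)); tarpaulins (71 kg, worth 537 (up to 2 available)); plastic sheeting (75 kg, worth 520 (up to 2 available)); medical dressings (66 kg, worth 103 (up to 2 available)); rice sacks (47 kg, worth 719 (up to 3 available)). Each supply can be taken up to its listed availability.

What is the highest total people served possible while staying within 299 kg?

6161

Density check — cooking oil 94.62, seed packs 18.14, jerry cans 17.88, mosquito nets 17.00 are the best per kg.
The ratio heuristic lands on 2×jerry cans + 2×cooking oil + 2×seed packs + 3×mosquito nets + rice sacks (5811) but leaves 32 kg idle.
Dropping 2×mosquito nets frees 64 kg; slotting in 2×rice sacks (94 kg) lifts the total to 6161 at 297 kg.
No other feasible combination exceeds 6161.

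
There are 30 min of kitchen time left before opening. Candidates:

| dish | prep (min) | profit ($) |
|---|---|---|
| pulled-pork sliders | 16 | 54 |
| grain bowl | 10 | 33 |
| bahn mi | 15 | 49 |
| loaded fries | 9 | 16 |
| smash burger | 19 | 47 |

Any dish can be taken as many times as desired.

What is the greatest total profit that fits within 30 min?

99

Density check — pulled-pork sliders 3.38, grain bowl 3.30, bahn mi 3.27, smash burger 2.47 are the best per min.
A density-first pass picks pulled-pork sliders + grain bowl — 87 at 26 min.
Replace pulled-pork sliders with 2×grain bowl: the trade gains 12 net, giving 99 at 30 min.
No other feasible combination exceeds 99.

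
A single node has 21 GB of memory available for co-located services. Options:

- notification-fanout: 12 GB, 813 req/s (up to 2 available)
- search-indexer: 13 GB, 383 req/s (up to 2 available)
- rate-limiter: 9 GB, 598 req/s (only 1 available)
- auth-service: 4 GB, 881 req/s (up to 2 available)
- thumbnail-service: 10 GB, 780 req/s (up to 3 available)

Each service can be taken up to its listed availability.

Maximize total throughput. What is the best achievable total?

Greedy by ratio would take 2×auth-service + thumbnail-service: 18 GB used, total 2542.
The 10 GB tied up in thumbnail-service is better spent on notification-fanout — total rises to 2575 (20 GB).
Nothing else within 21 GB beats 2575.

2575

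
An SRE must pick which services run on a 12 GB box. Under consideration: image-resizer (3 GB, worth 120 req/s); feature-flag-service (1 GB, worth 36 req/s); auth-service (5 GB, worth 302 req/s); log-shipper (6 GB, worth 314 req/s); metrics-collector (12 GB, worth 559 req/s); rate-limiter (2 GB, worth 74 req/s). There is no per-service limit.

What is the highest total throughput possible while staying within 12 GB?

By throughput per GB: auth-service 60.40, log-shipper 52.33, metrics-collector 46.58 lead.
2×auth-service + rate-limiter uses 12 of the 12 GB and totals 678.
Nothing else within 12 GB beats 678.

678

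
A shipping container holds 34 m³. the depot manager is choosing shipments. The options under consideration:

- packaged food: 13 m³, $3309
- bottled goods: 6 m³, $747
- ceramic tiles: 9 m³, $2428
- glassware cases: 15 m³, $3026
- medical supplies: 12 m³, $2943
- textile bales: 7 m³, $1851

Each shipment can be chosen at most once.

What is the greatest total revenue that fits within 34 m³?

8680

Taking the top-ratio shipments first gives packaged food + ceramic tiles + textile bales for 7588 (29 m³).
Replace textile bales with medical supplies: the trade gains 1092 net, giving 8680 at 34 m³.
Runner-up packaged food + medical supplies + textile bales tops out at 8103.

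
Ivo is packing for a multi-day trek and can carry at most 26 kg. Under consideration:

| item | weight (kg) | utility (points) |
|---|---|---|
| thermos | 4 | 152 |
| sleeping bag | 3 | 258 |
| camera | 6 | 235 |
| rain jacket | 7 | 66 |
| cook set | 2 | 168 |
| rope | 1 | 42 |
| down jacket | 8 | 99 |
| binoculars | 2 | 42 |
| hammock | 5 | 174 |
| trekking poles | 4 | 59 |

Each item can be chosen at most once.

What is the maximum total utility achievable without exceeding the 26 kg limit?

Filling by ratio: thermos + sleeping bag + camera + cook set + rope + binoculars + hammock for 1071, with 3 kg left unused.
The 2 kg tied up in binoculars is better spent on trekking poles — total rises to 1088 (25 kg).

1088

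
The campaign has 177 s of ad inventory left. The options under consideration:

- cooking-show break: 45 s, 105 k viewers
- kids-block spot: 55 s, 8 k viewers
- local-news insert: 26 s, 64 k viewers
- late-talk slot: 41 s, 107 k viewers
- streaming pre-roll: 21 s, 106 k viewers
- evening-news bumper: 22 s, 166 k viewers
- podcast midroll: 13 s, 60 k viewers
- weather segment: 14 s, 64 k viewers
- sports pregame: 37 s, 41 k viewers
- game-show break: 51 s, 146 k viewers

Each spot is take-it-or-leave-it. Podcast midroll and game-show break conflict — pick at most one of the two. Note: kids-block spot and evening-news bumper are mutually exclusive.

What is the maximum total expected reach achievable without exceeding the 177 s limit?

653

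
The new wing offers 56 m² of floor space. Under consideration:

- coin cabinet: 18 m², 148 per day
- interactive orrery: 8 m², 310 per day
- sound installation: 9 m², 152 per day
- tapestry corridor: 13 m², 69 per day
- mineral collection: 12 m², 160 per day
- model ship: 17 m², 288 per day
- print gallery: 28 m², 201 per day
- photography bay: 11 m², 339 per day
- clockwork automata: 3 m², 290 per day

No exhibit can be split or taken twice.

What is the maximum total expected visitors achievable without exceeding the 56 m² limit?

1387

The ratio heuristic lands on interactive orrery + sound installation + model ship + photography bay + clockwork automata (1379) but leaves 8 m² idle.
Replace sound installation with mineral collection: the trade gains 8 net, giving 1387 at 51 m².
Runner-up interactive orrery + sound installation + model ship + photography bay + clockwork automata tops out at 1379.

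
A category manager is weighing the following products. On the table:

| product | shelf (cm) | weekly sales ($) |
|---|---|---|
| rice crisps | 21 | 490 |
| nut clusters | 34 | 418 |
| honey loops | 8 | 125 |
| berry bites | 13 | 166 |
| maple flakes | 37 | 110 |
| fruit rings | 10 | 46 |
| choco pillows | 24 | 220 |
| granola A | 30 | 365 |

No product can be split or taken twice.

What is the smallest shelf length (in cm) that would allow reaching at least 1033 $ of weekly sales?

Look for the lowest-shelf combination reaching 1033.
rice crisps + nut clusters + honey loops reaches 1033 using 63 cm.
Below 63 cm the best achievable stays under 1033.

63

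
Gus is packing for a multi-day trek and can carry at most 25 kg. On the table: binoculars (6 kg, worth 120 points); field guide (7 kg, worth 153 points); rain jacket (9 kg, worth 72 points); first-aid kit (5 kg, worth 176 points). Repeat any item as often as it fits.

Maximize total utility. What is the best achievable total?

Ranking by ratio (utility/kg): first-aid kit 35.20, field guide 21.86, binoculars 20.00, rain jacket 8.00.
5×first-aid kit uses 25 of the 25 kg and totals 880.
No other feasible combination exceeds 880.

880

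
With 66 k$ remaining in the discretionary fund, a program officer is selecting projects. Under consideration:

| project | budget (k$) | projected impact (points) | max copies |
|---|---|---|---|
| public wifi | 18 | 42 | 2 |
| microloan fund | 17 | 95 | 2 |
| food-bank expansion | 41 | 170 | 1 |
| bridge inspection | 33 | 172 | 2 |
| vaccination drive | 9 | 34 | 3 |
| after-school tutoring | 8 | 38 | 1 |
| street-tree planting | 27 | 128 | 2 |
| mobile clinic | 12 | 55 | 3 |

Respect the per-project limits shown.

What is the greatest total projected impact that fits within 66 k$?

344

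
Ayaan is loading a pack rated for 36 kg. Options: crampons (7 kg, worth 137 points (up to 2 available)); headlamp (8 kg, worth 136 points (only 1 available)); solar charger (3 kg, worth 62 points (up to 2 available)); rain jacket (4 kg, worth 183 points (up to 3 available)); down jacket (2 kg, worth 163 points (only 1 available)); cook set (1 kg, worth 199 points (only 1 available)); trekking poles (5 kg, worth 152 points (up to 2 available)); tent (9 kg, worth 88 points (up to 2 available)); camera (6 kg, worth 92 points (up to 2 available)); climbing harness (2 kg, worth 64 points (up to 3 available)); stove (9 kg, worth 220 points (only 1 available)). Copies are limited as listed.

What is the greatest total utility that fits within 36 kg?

Density check — cook set 199.00, down jacket 81.50, rain jacket 45.75 are the best per kg.
Taking the top-ratio items first gives solar charger + 3×rain jacket + down jacket + cook set + 2×trekking poles + 3×climbing harness for 1469 (34 kg).
Replace solar charger and 2×climbing harness with stove: the trade gains 30 net, giving 1499 at 36 kg.

1499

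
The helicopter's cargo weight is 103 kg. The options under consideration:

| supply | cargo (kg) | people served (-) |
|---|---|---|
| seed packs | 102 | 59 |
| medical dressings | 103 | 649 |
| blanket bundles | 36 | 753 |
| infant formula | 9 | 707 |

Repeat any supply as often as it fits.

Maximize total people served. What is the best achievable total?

The ratio ordering already packs tightly: 11×infant formula, 99 kg, 7777.

7777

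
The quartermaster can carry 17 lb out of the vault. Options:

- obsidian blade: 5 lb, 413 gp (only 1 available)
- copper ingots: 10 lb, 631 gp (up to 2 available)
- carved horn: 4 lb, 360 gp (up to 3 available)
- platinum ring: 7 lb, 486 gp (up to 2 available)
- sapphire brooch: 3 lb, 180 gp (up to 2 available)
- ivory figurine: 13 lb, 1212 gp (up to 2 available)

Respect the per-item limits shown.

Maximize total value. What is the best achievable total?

Ranking by ratio (value/lb): ivory figurine 93.23, carved horn 90.00, obsidian blade 82.60, platinum ring 69.43.
Taking carved horn + ivory figurine: 17 lb used, 1572 in value.

1572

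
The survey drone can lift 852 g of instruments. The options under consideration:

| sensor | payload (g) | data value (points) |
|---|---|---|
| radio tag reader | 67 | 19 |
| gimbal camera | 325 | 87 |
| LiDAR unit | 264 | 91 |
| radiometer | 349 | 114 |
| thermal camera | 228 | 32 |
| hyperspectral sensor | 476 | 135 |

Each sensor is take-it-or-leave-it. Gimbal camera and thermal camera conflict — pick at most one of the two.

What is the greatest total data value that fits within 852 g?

249

Density check — LiDAR unit 0.34, radiometer 0.33, hyperspectral sensor 0.28, radio tag reader 0.28 are the best per g.
Taking the top-ratio sensors first gives radio tag reader + LiDAR unit + radiometer for 224 (680 g).
Dropping radio tag reader and LiDAR unit frees 331 g; slotting in hyperspectral sensor (476 g) lifts the total to 249 at 825 g.
The closest alternative, radio tag reader + LiDAR unit + hyperspectral sensor, reaches only 245.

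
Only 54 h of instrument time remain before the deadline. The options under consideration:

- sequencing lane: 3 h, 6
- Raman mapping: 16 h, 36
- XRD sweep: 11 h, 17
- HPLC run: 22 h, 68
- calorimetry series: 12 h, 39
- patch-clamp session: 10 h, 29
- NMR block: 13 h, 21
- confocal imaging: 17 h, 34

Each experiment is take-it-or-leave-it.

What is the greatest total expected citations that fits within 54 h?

149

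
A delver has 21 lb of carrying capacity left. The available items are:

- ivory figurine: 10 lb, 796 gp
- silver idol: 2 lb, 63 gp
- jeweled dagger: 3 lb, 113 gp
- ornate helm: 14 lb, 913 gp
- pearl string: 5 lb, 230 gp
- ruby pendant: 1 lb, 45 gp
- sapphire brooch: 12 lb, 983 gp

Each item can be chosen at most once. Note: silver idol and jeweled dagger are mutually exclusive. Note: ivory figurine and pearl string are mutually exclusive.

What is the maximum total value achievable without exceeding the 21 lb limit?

Jeweled dagger + pearl string + ruby pendant + sapphire brooch uses 21 of the 21 lb and totals 1371.
That's the maximum — no feasible swap from here does better than 1371.

1371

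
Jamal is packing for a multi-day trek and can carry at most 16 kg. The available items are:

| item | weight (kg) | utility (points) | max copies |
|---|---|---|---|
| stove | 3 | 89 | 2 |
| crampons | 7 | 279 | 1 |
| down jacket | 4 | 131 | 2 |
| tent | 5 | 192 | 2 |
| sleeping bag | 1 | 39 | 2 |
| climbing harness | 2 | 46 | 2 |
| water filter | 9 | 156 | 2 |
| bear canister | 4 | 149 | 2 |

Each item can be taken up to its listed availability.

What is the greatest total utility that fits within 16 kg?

620

Taking the top-ratio items first gives crampons + tent + 2×sleeping bag + climbing harness for 595 (16 kg).
Replace 2×sleeping bag and climbing harness with bear canister: the trade gains 25 net, giving 620 at 16 kg.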